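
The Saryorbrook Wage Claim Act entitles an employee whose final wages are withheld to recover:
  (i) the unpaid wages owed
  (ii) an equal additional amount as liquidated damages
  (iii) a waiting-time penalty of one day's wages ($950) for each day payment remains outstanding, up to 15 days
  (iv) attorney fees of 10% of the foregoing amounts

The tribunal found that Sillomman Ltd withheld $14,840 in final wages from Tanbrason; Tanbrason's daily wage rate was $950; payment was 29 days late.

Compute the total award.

Total award: $48,323

Liquidated damages (equal amount): $14,840
Penalty days: min(29, 15) = 15
Waiting-time penalty: 15 × $950 = $14,250
Subtotal: $14,840 + $14,840 + $14,250 = $43,930
Attorney fees: 10% of $43,930 = $4,393
Total award: $43,930 + $4,393 = $48,323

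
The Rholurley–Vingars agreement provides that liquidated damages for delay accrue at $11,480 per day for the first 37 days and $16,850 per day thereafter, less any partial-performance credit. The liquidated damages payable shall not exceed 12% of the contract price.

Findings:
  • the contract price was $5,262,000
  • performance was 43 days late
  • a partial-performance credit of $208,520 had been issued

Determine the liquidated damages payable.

$317,340

First 37 days: 37 × $11,480 = $424,760
Remaining days: (43 − 37) × $16,850 = $101,100
Accrued per-day damages: $424,760 + $101,100 = $525,860
Less partial-performance credit: $525,860 − $208,520 = $317,340
Cap: 12% of $5,262,000 = $631,440
Cap at $631,440: $317,340 is within the cap, no reduction.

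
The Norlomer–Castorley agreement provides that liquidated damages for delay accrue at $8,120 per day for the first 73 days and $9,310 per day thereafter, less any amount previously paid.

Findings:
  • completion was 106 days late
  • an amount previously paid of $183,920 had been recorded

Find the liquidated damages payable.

$716,070

First 73 days: 73 × $8,120 = $592,760
Remaining days: (106 − 73) × $9,310 = $307,230
Accrued per-day damages: $592,760 + $307,230 = $899,990
Less amount previously paid: $899,990 − $183,920 = $716,070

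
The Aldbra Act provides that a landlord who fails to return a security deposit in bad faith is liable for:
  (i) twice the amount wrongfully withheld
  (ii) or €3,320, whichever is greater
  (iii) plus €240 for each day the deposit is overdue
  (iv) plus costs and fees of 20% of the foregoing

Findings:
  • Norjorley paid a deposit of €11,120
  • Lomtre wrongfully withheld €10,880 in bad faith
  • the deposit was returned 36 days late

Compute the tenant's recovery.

€36,480

Doubled: 2 × €10,880 = €21,760
Minimum €3,320: €21,760 meets the minimum, no increase.
Late-return penalty: 36 × €240 = €8,640
Damages plus late penalty: €21,760 + €8,640 = €30,400
Costs and fees: 20% of €30,400 = €6,080
Total recovery: €30,400 + €6,080 = €36,480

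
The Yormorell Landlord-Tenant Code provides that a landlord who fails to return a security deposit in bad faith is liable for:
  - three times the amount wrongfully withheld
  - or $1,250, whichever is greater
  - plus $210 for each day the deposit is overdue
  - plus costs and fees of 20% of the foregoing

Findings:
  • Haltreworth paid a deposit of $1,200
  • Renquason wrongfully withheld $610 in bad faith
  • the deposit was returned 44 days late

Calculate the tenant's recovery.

$13,284

Trebled: 3 × $610 = $1,830
Minimum $1,250: $1,830 meets the minimum, no increase.
Late-return penalty: 44 × $210 = $9,240
Damages plus late penalty: $1,830 + $9,240 = $11,070
Costs and fees: 20% of $11,070 = $2,214
Total recovery: $11,070 + $2,214 = $13,284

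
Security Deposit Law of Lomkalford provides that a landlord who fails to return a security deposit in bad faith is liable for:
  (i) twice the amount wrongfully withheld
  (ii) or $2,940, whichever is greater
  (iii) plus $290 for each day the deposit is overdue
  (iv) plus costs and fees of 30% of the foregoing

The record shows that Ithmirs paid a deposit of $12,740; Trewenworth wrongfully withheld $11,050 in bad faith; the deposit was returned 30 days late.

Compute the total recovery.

Doubled: 2 × $11,050 = $22,100
Minimum $2,940: $22,100 meets the minimum, no increase.
Late-return penalty: 30 × $290 = $8,700
Damages plus late penalty: $22,100 + $8,700 = $30,800
Costs and fees: 30% of $30,800 = $9,240
Total recovery: $30,800 + $9,240 = $40,040

$40,040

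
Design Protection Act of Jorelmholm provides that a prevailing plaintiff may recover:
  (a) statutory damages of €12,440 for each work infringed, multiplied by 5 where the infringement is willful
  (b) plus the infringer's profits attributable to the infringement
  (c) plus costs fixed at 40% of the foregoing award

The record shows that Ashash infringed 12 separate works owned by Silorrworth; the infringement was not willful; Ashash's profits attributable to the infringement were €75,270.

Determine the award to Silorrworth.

Statutory damages: 12 × €12,440 = €149,280
Infringement not willful: no ×5 enhancement.
Combined award: €149,280 + €75,270 = €224,550
Costs: 40% of €224,550 = €89,820
Award plus costs: €224,550 + €89,820 = €314,370

€314,370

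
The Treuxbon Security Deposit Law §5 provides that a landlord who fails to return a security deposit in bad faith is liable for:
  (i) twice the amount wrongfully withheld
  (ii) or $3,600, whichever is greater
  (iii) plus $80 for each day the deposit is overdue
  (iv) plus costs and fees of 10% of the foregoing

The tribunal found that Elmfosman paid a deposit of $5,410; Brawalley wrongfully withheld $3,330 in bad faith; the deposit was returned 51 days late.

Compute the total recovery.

$11,814

Doubled: 2 × $3,330 = $6,660
Minimum $3,600: $6,660 meets the minimum, no increase.
Late-return penalty: 51 × $80 = $4,080
Damages plus late penalty: $6,660 + $4,080 = $10,740
Costs and fees: 10% of $10,740 = $1,074
Total recovery: $10,740 + $1,074 = $11,814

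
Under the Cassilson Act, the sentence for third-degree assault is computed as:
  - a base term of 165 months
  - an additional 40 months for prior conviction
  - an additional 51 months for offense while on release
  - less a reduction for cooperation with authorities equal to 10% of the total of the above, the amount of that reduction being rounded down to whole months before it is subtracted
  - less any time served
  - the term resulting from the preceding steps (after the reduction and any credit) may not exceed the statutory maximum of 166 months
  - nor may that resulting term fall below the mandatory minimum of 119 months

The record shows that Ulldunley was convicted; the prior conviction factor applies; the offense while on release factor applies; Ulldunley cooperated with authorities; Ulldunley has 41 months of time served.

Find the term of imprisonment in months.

Prior conviction enhancement: +40 months
Offense while on release enhancement: +51 months
Adjusted term: 165 months + 40 months + 51 months = 256 months
Cooperation with authorities reduction: 10% of 256 months = 25 months (rounded down)
After reduction: 256 − 25 = 231 months
Less time served: 231 months − 41 months = 190 months
Cap at 166 months: 190 months exceeds the cap → 166 months
Minimum 119 months: 166 months meets the minimum, no increase.

166 months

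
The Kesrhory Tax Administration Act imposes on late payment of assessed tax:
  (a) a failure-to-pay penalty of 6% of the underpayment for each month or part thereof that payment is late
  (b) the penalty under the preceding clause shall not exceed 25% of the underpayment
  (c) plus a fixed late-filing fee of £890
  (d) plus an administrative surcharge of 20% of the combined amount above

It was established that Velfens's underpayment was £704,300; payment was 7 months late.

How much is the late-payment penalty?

Accrued rate: 6% × 7 = 42%, capped at 25% → 25%
Failure-to-pay penalty: 25% of £704,300 = £176,075
Penalty before surcharge: £176,075 + £890 = £176,965
Administrative surcharge: 20% of £176,965 = £35,393
Total penalty: £176,965 + £35,393 = £212,358

£212,358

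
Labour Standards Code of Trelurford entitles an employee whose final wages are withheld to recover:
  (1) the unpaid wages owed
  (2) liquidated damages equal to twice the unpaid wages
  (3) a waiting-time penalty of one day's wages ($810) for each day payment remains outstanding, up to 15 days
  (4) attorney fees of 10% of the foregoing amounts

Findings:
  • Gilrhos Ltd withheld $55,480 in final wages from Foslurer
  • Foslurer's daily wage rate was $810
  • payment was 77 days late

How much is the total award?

Doubled: 2 × $55,480 = $110,960
Penalty days: min(77, 15) = 15
Waiting-time penalty: 15 × $810 = $12,150
Subtotal: $55,480 + $110,960 + $12,150 = $178,590
Attorney fees: 10% of $178,590 = $17,859
Total award: $178,590 + $17,859 = $196,449

$196,449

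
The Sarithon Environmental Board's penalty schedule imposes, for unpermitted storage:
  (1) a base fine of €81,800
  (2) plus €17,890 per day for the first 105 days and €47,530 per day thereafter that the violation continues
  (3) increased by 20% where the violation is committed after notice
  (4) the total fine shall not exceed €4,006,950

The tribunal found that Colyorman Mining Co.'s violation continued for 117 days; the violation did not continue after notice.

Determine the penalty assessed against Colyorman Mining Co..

First 105 days: 105 × €17,890 = €1,878,450
Remaining days: (117 − 105) × €47,530 = €570,360
Per-day component: €1,878,450 + €570,360 = €2,448,810
Base plus per-day: €81,800 + €2,448,810 = €2,530,610
The violation did not continue after notice: no 20% increase.
Cap at €4,006,950: €2,530,610 is within the cap, no reduction.

€2,530,610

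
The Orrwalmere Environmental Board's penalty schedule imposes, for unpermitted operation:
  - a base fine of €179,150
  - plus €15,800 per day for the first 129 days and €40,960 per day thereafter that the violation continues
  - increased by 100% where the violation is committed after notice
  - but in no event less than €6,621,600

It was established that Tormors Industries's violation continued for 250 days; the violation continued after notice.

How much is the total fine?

€14,347,020

First 129 days: 129 × €15,800 = €2,038,200
Remaining days: (250 − 129) × €40,960 = €4,956,160
Per-day component: €2,038,200 + €4,956,160 = €6,994,360
Base plus per-day: €179,150 + €6,994,360 = €7,173,510
Enhancement: 100% of €7,173,510 = €7,173,510
Enhanced fine: €7,173,510 + €7,173,510 = €14,347,020
Minimum €6,621,600: €14,347,020 meets the minimum, no increase.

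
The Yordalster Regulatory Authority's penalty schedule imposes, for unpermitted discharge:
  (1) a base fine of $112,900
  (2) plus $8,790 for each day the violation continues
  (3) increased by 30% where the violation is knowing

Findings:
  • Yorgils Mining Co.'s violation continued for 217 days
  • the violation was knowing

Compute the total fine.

Civil penalty: $2,626,429

Per-day component: 217 × $8,790 = $1,907,430
Base plus per-day: $112,900 + $1,907,430 = $2,020,330
Enhancement: 30% of $2,020,330 = $606,099
Enhanced fine: $2,020,330 + $606,099 = $2,626,429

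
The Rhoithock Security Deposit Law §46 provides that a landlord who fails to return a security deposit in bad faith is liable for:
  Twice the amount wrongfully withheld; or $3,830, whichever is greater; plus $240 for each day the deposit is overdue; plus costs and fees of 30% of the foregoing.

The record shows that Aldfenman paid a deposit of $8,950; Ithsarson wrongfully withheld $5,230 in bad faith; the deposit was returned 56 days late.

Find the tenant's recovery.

$31,070

Doubled: 2 × $5,230 = $10,460
Minimum $3,830: $10,460 meets the minimum, no increase.
Late-return penalty: 56 × $240 = $13,440
Damages plus late penalty: $10,460 + $13,440 = $23,900
Costs and fees: 30% of $23,900 = $7,170
Total recovery: $23,900 + $7,170 = $31,070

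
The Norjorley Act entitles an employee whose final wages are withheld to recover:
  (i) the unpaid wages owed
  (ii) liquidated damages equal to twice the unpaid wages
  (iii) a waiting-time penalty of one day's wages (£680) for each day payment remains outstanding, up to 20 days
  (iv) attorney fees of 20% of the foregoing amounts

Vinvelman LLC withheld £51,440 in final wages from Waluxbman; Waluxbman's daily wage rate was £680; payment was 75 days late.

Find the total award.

£201,504

Doubled: 2 × £51,440 = £102,880
Penalty days: min(75, 20) = 20
Waiting-time penalty: 20 × £680 = £13,600
Subtotal: £51,440 + £102,880 + £13,600 = £167,920
Attorney fees: 20% of £167,920 = £33,584
Total award: £167,920 + £33,584 = £201,504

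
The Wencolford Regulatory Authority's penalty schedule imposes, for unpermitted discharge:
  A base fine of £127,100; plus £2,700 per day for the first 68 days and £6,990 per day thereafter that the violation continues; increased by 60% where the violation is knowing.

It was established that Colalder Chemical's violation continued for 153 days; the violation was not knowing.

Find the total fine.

First 68 days: 68 × £2,700 = £183,600
Remaining days: (153 − 68) × £6,990 = £594,150
Per-day component: £183,600 + £594,150 = £777,750
Base plus per-day: £127,100 + £777,750 = £904,850
The violation was not knowing: no 60% increase.

£904,850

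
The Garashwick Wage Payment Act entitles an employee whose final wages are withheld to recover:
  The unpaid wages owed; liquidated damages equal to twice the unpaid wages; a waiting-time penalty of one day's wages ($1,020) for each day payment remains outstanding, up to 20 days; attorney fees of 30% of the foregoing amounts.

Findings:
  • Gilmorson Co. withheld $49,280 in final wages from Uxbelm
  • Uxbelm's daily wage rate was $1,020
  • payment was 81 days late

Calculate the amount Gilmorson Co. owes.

$218,712

Doubled: 2 × $49,280 = $98,560
Penalty days: min(81, 20) = 20
Waiting-time penalty: 20 × $1,020 = $20,400
Subtotal: $49,280 + $98,560 + $20,400 = $168,240
Attorney fees: 30% of $168,240 = $50,472
Total award: $168,240 + $50,472 = $218,712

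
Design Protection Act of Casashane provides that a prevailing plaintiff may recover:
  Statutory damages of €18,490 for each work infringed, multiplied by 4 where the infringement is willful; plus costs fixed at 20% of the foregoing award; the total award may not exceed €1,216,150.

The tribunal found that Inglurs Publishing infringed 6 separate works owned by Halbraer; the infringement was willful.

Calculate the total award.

Statutory damages: 6 × €18,490 = €110,940
Multiplied by 4: 4 × €110,940 = €443,760
Costs: 20% of €443,760 = €88,752
Award plus costs: €443,760 + €88,752 = €532,512
Cap at €1,216,150: €532,512 is within the cap, no reduction.

€532,512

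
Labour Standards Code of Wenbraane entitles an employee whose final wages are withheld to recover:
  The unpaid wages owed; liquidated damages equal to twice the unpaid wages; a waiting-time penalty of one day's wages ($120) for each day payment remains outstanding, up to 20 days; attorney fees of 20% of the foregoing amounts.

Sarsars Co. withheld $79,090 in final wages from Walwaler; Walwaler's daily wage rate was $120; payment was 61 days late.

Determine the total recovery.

Doubled: 2 × $79,090 = $158,180
Penalty days: min(61, 20) = 20
Waiting-time penalty: 20 × $120 = $2,400
Subtotal: $79,090 + $158,180 + $2,400 = $239,670
Attorney fees: 20% of $239,670 = $47,934
Total award: $239,670 + $47,934 = $287,604

Total award: $287,604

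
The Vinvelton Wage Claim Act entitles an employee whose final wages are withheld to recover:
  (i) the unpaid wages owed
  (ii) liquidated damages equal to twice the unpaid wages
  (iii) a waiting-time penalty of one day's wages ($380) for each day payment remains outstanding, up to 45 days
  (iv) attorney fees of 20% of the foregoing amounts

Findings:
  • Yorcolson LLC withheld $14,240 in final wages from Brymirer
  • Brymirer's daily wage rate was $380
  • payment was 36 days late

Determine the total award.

Total award: $67,680

Doubled: 2 × $14,240 = $28,480
Penalty days: min(36, 45) = 36
Waiting-time penalty: 36 × $380 = $13,680
Subtotal: $14,240 + $28,480 + $13,680 = $56,400
Attorney fees: 20% of $56,400 = $11,280
Total award: $56,400 + $11,280 = $67,680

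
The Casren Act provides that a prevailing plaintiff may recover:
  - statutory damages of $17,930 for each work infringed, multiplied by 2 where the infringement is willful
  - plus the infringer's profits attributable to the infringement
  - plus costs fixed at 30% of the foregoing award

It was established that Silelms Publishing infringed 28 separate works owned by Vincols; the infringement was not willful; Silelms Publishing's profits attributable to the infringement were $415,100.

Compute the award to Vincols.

Statutory damages: 28 × $17,930 = $502,040
Infringement not willful: no ×2 enhancement.
Combined award: $502,040 + $415,100 = $917,140
Costs: 30% of $917,140 = $275,142
Award plus costs: $917,140 + $275,142 = $1,192,282

$1,192,282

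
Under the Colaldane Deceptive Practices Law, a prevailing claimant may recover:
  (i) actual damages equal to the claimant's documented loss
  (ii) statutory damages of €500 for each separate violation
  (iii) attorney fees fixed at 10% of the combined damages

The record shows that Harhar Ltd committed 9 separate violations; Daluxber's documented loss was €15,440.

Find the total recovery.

Statutory damages: 9 × €500 = €4,500
Combined damages: €15,440 + €4,500 = €19,940
Attorney fees: 10% of €19,940 = €1,994
Total recovery: €19,940 + €1,994 = €21,934

€21,934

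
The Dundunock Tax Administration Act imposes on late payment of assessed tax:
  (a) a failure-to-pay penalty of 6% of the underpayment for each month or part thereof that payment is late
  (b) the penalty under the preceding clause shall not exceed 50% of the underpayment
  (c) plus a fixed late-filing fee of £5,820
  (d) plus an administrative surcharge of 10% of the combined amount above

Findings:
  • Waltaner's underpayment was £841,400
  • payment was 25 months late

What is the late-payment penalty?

Accrued rate: 6% × 25 = 150%, capped at 50% → 50%
Failure-to-pay penalty: 50% of £841,400 = £420,700
Penalty before surcharge: £420,700 + £5,820 = £426,520
Administrative surcharge: 10% of £426,520 = £42,652
Total penalty: £426,520 + £42,652 = £469,172

£469,172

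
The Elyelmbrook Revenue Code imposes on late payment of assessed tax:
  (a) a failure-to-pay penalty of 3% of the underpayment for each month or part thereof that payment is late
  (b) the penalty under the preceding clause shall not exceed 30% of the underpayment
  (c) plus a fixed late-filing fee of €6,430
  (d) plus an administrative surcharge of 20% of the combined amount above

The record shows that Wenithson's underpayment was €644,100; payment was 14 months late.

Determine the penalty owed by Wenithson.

Penalty: €239,592

Accrued rate: 3% × 14 = 42%, capped at 30% → 30%
Failure-to-pay penalty: 30% of €644,100 = €193,230
Penalty before surcharge: €193,230 + €6,430 = €199,660
Administrative surcharge: 20% of €199,660 = €39,932
Total penalty: €199,660 + €39,932 = €239,592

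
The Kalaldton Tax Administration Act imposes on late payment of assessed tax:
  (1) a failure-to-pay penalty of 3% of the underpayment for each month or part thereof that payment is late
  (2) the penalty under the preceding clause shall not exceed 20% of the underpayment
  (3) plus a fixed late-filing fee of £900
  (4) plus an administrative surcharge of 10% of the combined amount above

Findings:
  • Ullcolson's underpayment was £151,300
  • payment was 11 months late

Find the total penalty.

Accrued rate: 3% × 11 = 33%, capped at 20% → 20%
Failure-to-pay penalty: 20% of £151,300 = £30,260
Penalty before surcharge: £30,260 + £900 = £31,160
Administrative surcharge: 10% of £31,160 = £3,116
Total penalty: £31,160 + £3,116 = £34,276

£34,276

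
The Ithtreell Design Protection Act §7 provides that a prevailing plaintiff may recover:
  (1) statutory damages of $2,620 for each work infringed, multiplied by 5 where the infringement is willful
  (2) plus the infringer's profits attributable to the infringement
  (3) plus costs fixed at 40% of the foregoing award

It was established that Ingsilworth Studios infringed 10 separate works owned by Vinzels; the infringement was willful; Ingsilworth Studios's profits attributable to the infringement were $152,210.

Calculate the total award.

$396,494

Statutory damages: 10 × $2,620 = $26,200
Multiplied by 5: 5 × $26,200 = $131,000
Combined award: $131,000 + $152,210 = $283,210
Costs: 40% of $283,210 = $113,284
Award plus costs: $283,210 + $113,284 = $396,494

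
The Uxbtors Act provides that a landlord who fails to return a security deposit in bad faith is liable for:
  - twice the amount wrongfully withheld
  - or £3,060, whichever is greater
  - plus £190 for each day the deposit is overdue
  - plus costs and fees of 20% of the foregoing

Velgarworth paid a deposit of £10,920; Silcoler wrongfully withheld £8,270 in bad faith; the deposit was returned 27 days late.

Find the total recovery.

Doubled: 2 × £8,270 = £16,540
Minimum £3,060: £16,540 meets the minimum, no increase.
Late-return penalty: 27 × £190 = £5,130
Damages plus late penalty: £16,540 + £5,130 = £21,670
Costs and fees: 20% of £21,670 = £4,334
Total recovery: £21,670 + £4,334 = £26,004

£26,004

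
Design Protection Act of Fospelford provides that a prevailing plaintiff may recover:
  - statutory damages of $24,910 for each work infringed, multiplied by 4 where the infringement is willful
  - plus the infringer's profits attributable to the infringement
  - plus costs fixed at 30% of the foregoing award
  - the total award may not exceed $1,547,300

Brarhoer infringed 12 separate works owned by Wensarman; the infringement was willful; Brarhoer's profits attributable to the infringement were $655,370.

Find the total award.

Statutory damages: 12 × $24,910 = $298,920
Multiplied by 4: 4 × $298,920 = $1,195,680
Combined award: $1,195,680 + $655,370 = $1,851,050
Costs: 30% of $1,851,050 = $555,315
Award plus costs: $1,851,050 + $555,315 = $2,406,365
Cap at $1,547,300: $2,406,365 exceeds the cap → $1,547,300

Award: $1,547,300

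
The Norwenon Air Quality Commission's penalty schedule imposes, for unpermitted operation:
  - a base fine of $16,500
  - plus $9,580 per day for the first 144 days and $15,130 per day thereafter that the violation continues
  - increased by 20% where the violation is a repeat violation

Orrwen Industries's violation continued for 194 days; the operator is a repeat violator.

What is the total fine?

$2,583,024

First 144 days: 144 × $9,580 = $1,379,520
Remaining days: (194 − 144) × $15,130 = $756,500
Per-day component: $1,379,520 + $756,500 = $2,136,020
Base plus per-day: $16,500 + $2,136,020 = $2,152,520
Enhancement: 20% of $2,152,520 = $430,504
Enhanced fine: $2,152,520 + $430,504 = $2,583,024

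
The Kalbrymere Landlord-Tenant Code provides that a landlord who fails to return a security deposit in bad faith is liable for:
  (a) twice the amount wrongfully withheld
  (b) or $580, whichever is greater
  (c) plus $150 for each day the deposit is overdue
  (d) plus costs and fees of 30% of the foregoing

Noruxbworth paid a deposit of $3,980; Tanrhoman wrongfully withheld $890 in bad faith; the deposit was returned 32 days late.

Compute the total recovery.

Doubled: 2 × $890 = $1,780
Minimum $580: $1,780 meets the minimum, no increase.
Late-return penalty: 32 × $150 = $4,800
Damages plus late penalty: $1,780 + $4,800 = $6,580
Costs and fees: 30% of $6,580 = $1,974
Total recovery: $6,580 + $1,974 = $8,554

$8,554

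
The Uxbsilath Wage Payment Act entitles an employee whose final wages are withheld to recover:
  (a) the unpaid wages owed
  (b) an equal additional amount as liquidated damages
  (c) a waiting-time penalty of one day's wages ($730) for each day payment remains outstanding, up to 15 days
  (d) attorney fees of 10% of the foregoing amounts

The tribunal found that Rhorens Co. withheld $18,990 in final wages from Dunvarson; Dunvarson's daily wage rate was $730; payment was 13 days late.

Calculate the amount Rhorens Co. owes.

Liquidated damages (equal amount): $18,990
Penalty days: min(13, 15) = 13
Waiting-time penalty: 13 × $730 = $9,490
Subtotal: $18,990 + $18,990 + $9,490 = $47,470
Attorney fees: 10% of $47,470 = $4,747
Total award: $47,470 + $4,747 = $52,217

$52,217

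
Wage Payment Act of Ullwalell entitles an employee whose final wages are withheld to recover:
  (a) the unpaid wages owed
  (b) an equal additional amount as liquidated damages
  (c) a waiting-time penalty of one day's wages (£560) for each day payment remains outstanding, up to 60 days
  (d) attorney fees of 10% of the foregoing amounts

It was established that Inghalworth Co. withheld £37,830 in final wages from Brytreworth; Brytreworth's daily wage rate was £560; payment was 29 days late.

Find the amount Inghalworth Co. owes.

£101,090

Liquidated damages (equal amount): £37,830
Penalty days: min(29, 60) = 29
Waiting-time penalty: 29 × £560 = £16,240
Subtotal: £37,830 + £37,830 + £16,240 = £91,900
Attorney fees: 10% of £91,900 = £9,190
Total award: £91,900 + £9,190 = £101,090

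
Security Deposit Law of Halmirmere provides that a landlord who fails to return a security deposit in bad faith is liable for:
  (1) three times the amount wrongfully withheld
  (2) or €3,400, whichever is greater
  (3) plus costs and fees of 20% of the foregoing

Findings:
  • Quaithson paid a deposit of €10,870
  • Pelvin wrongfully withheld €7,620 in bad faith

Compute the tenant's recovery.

€27,432

Trebled: 3 × €7,620 = €22,860
Minimum €3,400: €22,860 meets the minimum, no increase.
Costs and fees: 20% of €22,860 = €4,572
Total recovery: €22,860 + €4,572 = €27,432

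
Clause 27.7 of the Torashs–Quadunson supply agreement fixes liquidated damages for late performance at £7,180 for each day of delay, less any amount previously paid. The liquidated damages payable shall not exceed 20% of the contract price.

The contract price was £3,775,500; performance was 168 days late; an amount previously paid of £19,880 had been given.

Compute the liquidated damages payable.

Liquidated damages: £755,100

Per-day damages: 168 × £7,180 = £1,206,240
Less amount previously paid: £1,206,240 − £19,880 = £1,186,360
Cap: 20% of £3,775,500 = £755,100
Cap at £755,100: £1,186,360 exceeds the cap → £755,100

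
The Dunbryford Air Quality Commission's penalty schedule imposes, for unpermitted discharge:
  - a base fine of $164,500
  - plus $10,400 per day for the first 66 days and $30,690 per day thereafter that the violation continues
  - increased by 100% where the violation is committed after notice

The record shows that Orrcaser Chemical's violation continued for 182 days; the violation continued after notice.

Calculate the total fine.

$8,821,880

First 66 days: 66 × $10,400 = $686,400
Remaining days: (182 − 66) × $30,690 = $3,560,040
Per-day component: $686,400 + $3,560,040 = $4,246,440
Base plus per-day: $164,500 + $4,246,440 = $4,410,940
Enhancement: 100% of $4,410,940 = $4,410,940
Enhanced fine: $4,410,940 + $4,410,940 = $8,821,880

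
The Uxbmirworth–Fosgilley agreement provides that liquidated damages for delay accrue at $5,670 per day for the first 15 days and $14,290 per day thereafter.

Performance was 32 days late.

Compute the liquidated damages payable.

First 15 days: 15 × $5,670 = $85,050
Remaining days: (32 − 15) × $14,290 = $242,930
Accrued per-day damages: $85,050 + $242,930 = $327,980

Liquidated damages: $327,980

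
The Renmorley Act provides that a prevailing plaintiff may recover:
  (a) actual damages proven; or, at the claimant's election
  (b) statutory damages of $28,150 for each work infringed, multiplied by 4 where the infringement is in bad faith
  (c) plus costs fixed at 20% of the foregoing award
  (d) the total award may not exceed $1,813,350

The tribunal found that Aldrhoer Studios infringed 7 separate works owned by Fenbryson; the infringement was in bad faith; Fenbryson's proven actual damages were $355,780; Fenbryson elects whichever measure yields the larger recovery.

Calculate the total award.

Award: $945,840

Statutory damages: 7 × $28,150 = $197,050
Multiplied by 4: 4 × $197,050 = $788,200
Greater of actual damages ($355,780) or enhanced statutory damages ($788,200): $788,200
Costs: 20% of $788,200 = $157,640
Award plus costs: $788,200 + $157,640 = $945,840
Cap at $1,813,350: $945,840 is within the cap, no reduction.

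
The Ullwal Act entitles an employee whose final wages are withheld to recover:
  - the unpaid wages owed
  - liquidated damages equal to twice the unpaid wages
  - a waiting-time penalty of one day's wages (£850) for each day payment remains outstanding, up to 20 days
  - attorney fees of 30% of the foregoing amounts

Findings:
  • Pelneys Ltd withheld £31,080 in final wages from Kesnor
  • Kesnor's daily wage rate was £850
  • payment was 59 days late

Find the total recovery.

Doubled: 2 × £31,080 = £62,160
Penalty days: min(59, 20) = 20
Waiting-time penalty: 20 × £850 = £17,000
Subtotal: £31,080 + £62,160 + £17,000 = £110,240
Attorney fees: 30% of £110,240 = £33,072
Total award: £110,240 + £33,072 = £143,312

£143,312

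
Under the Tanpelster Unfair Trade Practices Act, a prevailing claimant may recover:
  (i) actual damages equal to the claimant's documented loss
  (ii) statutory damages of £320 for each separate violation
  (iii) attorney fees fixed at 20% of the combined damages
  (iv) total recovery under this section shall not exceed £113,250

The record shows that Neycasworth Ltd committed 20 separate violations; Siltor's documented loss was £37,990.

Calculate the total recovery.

£53,268

Statutory damages: 20 × £320 = £6,400
Combined damages: £37,990 + £6,400 = £44,390
Attorney fees: 20% of £44,390 = £8,878
Total before cap: £44,390 + £8,878 = £53,268
Cap at £113,250: £53,268 is within the cap, no reduction.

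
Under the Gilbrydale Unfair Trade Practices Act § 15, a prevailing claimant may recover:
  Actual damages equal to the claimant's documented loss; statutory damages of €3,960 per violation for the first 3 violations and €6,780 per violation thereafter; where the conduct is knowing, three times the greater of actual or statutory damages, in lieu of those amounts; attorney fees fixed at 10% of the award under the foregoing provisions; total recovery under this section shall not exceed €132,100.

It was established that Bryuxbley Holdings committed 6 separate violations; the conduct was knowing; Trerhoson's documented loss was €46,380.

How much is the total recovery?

First 3 violations: 3 × €3,960 = €11,880
Remaining violations: (6 − 3) × €6,780 = €20,340
Statutory damages: €11,880 + €20,340 = €32,220
Greater of actual damages (€46,380) or statutory damages (€32,220): €46,380
Trebled: 3 × €46,380 = €139,140
Attorney fees: 10% of €139,140 = €13,914
Total before cap: €139,140 + €13,914 = €153,054
Cap at €132,100: €153,054 exceeds the cap → €132,100

€132,100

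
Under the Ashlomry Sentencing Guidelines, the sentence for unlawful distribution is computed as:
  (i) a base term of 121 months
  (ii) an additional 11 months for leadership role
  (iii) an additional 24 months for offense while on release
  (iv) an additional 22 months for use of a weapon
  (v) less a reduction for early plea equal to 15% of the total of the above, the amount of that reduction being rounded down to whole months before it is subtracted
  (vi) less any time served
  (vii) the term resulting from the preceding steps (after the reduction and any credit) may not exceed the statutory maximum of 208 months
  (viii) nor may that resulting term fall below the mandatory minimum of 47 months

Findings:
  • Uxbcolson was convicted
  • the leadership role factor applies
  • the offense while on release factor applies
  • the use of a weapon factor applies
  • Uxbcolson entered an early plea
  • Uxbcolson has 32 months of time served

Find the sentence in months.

Leadership role enhancement: +11 months
Offense while on release enhancement: +24 months
Use of a weapon enhancement: +22 months
Adjusted term: 121 months + 11 months + 24 months + 22 months = 178 months
Early plea reduction: 15% of 178 months = 26 months (rounded down)
After reduction: 178 − 26 = 152 months
Less time served: 152 months − 32 months = 120 months
Cap at 208 months: 120 months is within the cap, no reduction.
Minimum 47 months: 120 months meets the minimum, no increase.

Sentence: 120 months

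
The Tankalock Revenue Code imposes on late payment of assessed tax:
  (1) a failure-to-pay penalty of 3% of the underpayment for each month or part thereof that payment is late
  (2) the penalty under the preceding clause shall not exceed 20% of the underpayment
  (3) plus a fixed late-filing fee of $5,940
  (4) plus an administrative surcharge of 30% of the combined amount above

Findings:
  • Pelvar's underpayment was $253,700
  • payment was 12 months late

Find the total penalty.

Accrued rate: 3% × 12 = 36%, capped at 20% → 20%
Failure-to-pay penalty: 20% of $253,700 = $50,740
Penalty before surcharge: $50,740 + $5,940 = $56,680
Administrative surcharge: 30% of $56,680 = $17,004
Total penalty: $56,680 + $17,004 = $73,684

$73,684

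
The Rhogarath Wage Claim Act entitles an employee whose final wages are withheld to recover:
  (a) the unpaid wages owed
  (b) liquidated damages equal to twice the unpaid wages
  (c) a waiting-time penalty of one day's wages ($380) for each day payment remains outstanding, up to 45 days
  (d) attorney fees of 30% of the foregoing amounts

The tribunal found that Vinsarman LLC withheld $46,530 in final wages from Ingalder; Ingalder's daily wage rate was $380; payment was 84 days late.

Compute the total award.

$203,697

Doubled: 2 × $46,530 = $93,060
Penalty days: min(84, 45) = 45
Waiting-time penalty: 45 × $380 = $17,100
Subtotal: $46,530 + $93,060 + $17,100 = $156,690
Attorney fees: 30% of $156,690 = $47,007
Total award: $156,690 + $47,007 = $203,697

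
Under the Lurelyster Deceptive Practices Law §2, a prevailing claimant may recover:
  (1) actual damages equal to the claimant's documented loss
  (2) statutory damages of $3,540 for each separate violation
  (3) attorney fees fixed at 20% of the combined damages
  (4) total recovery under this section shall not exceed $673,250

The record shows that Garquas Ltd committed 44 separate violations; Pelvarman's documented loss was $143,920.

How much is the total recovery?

$359,616

Statutory damages: 44 × $3,540 = $155,760
Combined damages: $143,920 + $155,760 = $299,680
Attorney fees: 20% of $299,680 = $59,936
Total before cap: $299,680 + $59,936 = $359,616
Cap at $673,250: $359,616 is within the cap, no reduction.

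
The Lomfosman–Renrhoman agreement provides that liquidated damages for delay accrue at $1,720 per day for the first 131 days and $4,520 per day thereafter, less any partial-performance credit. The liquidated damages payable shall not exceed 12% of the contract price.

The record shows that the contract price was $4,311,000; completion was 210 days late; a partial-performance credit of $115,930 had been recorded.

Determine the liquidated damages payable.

First 131 days: 131 × $1,720 = $225,320
Remaining days: (210 − 131) × $4,520 = $357,080
Accrued per-day damages: $225,320 + $357,080 = $582,400
Less partial-performance credit: $582,400 − $115,930 = $466,470
Cap: 12% of $4,311,000 = $517,320
Cap at $517,320: $466,470 is within the cap, no reduction.

$466,470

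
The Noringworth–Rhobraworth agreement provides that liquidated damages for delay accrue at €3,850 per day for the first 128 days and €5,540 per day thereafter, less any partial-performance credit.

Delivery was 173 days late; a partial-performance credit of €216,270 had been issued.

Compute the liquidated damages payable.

First 128 days: 128 × €3,850 = €492,800
Remaining days: (173 − 128) × €5,540 = €249,300
Accrued per-day damages: €492,800 + €249,300 = €742,100
Less partial-performance credit: €742,100 − €216,270 = €525,830

Liquidated damages: €525,830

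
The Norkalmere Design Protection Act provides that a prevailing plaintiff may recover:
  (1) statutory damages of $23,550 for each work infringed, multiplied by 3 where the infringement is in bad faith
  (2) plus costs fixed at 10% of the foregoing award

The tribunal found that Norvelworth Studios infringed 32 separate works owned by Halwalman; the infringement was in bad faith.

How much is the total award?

$2,486,880

Statutory damages: 32 × $23,550 = $753,600
Trebled: 3 × $753,600 = $2,260,800
Costs: 10% of $2,260,800 = $226,080
Award plus costs: $2,260,800 + $226,080 = $2,486,880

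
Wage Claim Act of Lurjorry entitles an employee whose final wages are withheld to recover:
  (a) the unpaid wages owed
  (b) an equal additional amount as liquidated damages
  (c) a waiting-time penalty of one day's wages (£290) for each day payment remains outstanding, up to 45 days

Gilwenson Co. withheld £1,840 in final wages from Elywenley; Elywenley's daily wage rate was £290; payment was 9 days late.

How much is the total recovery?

Liquidated damages (equal amount): £1,840
Penalty days: min(9, 45) = 9
Waiting-time penalty: 9 × £290 = £2,610
Total award: £1,840 + £1,840 + £2,610 = £6,290

£6,290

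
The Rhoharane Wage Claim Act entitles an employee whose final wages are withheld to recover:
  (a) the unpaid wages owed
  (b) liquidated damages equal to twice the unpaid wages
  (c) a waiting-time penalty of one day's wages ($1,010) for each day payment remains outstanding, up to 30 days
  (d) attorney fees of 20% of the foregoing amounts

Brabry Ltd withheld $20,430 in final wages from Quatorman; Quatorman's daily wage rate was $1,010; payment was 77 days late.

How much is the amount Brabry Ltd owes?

Doubled: 2 × $20,430 = $40,860
Penalty days: min(77, 30) = 30
Waiting-time penalty: 30 × $1,010 = $30,300
Subtotal: $20,430 + $40,860 + $30,300 = $91,590
Attorney fees: 20% of $91,590 = $18,318
Total award: $91,590 + $18,318 = $109,908

$109,908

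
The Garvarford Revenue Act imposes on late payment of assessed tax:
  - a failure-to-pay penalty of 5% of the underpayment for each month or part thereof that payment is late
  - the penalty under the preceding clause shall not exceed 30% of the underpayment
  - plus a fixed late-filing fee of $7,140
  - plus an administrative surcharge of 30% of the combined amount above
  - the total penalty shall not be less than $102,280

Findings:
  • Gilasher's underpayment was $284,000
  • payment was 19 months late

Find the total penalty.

$120,042

Accrued rate: 5% × 19 = 95%, capped at 30% → 30%
Failure-to-pay penalty: 30% of $284,000 = $85,200
Penalty before surcharge: $85,200 + $7,140 = $92,340
Administrative surcharge: 30% of $92,340 = $27,702
Total penalty: $92,340 + $27,702 = $120,042
Minimum $102,280: $120,042 meets the minimum, no increase.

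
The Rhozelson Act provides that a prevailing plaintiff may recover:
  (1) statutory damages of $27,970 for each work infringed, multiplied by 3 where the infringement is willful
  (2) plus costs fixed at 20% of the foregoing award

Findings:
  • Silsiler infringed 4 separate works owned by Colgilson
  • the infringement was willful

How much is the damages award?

Statutory damages: 4 × $27,970 = $111,880
Trebled: 3 × $111,880 = $335,640
Costs: 20% of $335,640 = $67,128
Award plus costs: $335,640 + $67,128 = $402,768

Award: $402,768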